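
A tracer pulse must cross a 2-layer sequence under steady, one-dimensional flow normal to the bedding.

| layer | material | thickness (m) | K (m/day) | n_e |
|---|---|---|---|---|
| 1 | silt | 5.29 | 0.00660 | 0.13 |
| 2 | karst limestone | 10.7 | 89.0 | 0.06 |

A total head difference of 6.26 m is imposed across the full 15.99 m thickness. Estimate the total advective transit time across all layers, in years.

With flow normal to the layers, continuity requires the same specific discharge q through every layer.
Σ(b_i/K_i) = 5.29/0.00660 + 10.7/89.0 = 801.6 d.
q = Δh / Σ(b_i/K_i) = 6.26 / 801.6 = 0.007809 m/day.
In each layer the seepage velocity is v_i = q/n_i, so the layer transit time is t_i = b_i·n_i / q:
  layer 1 (silt): t_1 = 5.29 × 0.13 / 0.007809 = 88.06 d
  layer 2 (karst limestone): t_2 = 10.7 × 0.06 / 0.007809 = 82.21 d
Total t = Σ t_i = 170.3 days = 0.4662 years.

0.466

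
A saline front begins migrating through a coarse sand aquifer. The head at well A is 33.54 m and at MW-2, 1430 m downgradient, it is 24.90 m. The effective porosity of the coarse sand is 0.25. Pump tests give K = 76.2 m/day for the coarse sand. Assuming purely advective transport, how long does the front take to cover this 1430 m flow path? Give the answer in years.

Hydraulic gradient i = (33.54 − 24.90) / 1430 = 8.64 / 1430 = 0.006042.
Darcy flux q = K · i = 76.20 × 0.006042 = 0.4604 m/day.
Seepage velocity v = q / n_e = 0.4604 / 0.25 = 1.842 m/day.
Travel time t = L / v = 1430 / 1.842 = 776.5 days = 2.126 years.

2.13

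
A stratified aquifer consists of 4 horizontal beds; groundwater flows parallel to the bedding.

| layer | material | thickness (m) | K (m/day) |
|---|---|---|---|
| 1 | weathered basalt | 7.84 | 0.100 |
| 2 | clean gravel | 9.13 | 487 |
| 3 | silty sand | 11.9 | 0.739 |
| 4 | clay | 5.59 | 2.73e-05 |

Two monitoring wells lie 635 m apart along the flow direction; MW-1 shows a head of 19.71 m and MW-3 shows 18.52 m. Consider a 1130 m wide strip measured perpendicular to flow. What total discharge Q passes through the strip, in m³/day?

9440

Flow is parallel to layering, so each bed carries its own Darcy discharge and the transmissivities add.
Σ(K_i·b_i) = 0.100×7.84 + 487×9.13 + 0.739×11.9 + 2.73e-05×5.59 = 4456 m²/day.
Hydraulic gradient i = (19.71 − 18.52) / 635 = 1.19 / 635 = 0.001874.
Q = Σ(K_i·b_i) · W · i = 4456 × 1130 × 0.001874 = 9436 m³/day.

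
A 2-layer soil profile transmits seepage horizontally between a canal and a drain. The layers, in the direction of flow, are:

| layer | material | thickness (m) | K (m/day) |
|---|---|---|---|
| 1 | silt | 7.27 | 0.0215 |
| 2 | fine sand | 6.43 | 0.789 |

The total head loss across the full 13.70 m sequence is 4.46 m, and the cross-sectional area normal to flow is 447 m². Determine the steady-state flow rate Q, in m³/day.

5.76

Flow is perpendicular to layering, so the layers act in series and the equivalent K is the thickness-weighted harmonic mean.
Total thickness L = 7.27 + 6.43 = 13.70 m.
Σ(b_i/K_i) = 7.27/0.0215 + 6.43/0.789 = 346.3 d.
K_eq = L / Σ(b_i/K_i) = 13.70 / 346.3 = 0.03956 m/day.
Q = K_eq · A · (Δh/L) = 0.03956 × 447 × (4.46/13.70) = 5.757 m³/day.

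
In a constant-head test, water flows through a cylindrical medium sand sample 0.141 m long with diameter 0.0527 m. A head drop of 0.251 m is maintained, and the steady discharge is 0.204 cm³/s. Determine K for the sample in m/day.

Cross-sectional area A = π·(d/2)² = π × (0.0527/2)² = 0.002181 m².
Convert discharge: 0.204 cm³/s = 2.040e-07 m³/s.
Darcy's law rearranged: K = Q·L / (A·Δh) = 2.040e-07 × 0.141 / (0.002181 × 0.251) = 5.254e-05 m/s = 4.539 m/day.

4.54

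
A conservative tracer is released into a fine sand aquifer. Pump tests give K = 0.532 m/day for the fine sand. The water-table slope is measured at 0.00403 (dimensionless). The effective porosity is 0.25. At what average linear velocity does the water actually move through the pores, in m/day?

Hydraulic gradient i = 0.00403.
Darcy flux q = K · i = 0.5320 × 0.004030 = 0.002144 m/day.
Seepage velocity v = q / n_e = 0.002144 / 0.25 = 0.008576 m/day.

0.00858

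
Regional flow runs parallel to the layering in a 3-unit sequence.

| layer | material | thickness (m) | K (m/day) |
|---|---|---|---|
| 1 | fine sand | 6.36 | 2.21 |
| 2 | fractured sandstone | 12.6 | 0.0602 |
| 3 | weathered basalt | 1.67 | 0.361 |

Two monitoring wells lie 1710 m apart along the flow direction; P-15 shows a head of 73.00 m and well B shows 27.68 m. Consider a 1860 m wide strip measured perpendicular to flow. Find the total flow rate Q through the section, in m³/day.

Flow is parallel to layering, so each bed carries its own Darcy discharge and the transmissivities add.
Σ(K_i·b_i) = 2.21×6.36 + 0.0602×12.6 + 0.361×1.67 = 15.42 m²/day.
Hydraulic gradient i = (73.00 − 27.68) / 1710 = 45.32 / 1710 = 0.02650.
Q = Σ(K_i·b_i) · W · i = 15.42 × 1860 × 0.02650 = 760.0 m³/day.

760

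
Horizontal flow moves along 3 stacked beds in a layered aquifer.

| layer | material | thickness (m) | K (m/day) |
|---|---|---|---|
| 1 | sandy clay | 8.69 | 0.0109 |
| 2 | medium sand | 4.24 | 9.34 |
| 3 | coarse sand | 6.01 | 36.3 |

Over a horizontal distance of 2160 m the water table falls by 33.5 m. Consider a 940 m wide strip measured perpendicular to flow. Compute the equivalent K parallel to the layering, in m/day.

Flow is parallel to layering, so each bed carries its own Darcy discharge and the transmissivities add.
Σ(K_i·b_i) = 0.0109×8.69 + 9.34×4.24 + 36.3×6.01 = 257.9 m²/day.
Total thickness b = 18.94 m, so K_eq = Σ(K_i·b_i)/b = 13.61 m/day.

13.6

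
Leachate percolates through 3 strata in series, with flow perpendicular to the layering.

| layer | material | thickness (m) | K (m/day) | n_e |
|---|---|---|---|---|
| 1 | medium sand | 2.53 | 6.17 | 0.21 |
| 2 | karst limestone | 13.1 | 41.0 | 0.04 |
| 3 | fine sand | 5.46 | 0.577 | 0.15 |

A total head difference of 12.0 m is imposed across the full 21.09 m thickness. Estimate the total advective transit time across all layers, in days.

With flow normal to the layers, continuity requires the same specific discharge q through every layer.
Σ(b_i/K_i) = 2.53/6.17 + 13.1/41.0 + 5.46/0.577 = 10.19 d.
q = Δh / Σ(b_i/K_i) = 12.0 / 10.19 = 1.177 m/day.
In each layer the seepage velocity is v_i = q/n_i, so the layer transit time is t_i = b_i·n_i / q:
  layer 1 (medium sand): t_1 = 2.53 × 0.21 / 1.177 = 0.4513 d
  layer 2 (karst limestone): t_2 = 13.1 × 0.04 / 1.177 = 0.4451 d
  layer 3 (fine sand): t_3 = 5.46 × 0.15 / 1.177 = 0.6956 d
Total t = Σ t_i = 1.592 days.

1.59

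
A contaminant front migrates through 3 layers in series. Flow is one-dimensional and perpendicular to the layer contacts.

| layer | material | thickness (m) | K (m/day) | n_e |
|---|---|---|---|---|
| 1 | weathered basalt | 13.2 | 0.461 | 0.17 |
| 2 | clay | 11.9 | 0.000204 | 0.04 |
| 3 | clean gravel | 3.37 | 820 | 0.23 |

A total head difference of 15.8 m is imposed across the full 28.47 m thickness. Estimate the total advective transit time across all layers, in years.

35.3

With flow normal to the layers, continuity requires the same specific discharge q through every layer.
Σ(b_i/K_i) = 13.2/0.461 + 11.9/0.000204 + 3.37/820 = 58362 d.
q = Δh / Σ(b_i/K_i) = 15.8 / 58362 = 0.0002707 m/day.
In each layer the seepage velocity is v_i = q/n_i, so the layer transit time is t_i = b_i·n_i / q:
  layer 1 (weathered basalt): t_1 = 13.2 × 0.17 / 0.0002707 = 8289 d
  layer 2 (clay): t_2 = 11.9 × 0.04 / 0.0002707 = 1758 d
  layer 3 (clean gravel): t_3 = 3.37 × 0.23 / 0.0002707 = 2863 d
Total t = Σ t_i = 12910 days = 35.35 years.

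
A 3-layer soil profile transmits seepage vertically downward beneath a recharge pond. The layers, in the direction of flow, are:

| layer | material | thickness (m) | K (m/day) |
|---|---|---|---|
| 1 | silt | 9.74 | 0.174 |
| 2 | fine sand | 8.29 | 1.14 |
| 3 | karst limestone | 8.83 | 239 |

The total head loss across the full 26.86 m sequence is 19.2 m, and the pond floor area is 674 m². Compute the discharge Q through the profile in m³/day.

204

Flow is perpendicular to layering, so the layers act in series and the equivalent K is the thickness-weighted harmonic mean.
Total thickness L = 9.74 + 8.29 + 8.83 = 26.86 m.
Σ(b_i/K_i) = 9.74/0.174 + 8.29/1.14 + 8.83/239 = 63.29 d.
K_eq = L / Σ(b_i/K_i) = 26.86 / 63.29 = 0.4244 m/day.
Q = K_eq · A · (Δh/L) = 0.4244 × 674 × (19.2/26.86) = 204.5 m³/day.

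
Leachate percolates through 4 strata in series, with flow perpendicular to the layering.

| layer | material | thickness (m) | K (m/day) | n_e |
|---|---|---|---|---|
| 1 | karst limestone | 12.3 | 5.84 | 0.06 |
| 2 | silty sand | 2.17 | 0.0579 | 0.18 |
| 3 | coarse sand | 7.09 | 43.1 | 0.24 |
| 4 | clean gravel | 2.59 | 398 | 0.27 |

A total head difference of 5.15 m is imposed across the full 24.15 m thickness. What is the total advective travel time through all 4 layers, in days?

With flow normal to the layers, continuity requires the same specific discharge q through every layer.
Σ(b_i/K_i) = 12.3/5.84 + 2.17/0.0579 + 7.09/43.1 + 2.59/398 = 39.76 d.
q = Δh / Σ(b_i/K_i) = 5.15 / 39.76 = 0.1295 m/day.
In each layer the seepage velocity is v_i = q/n_i, so the layer transit time is t_i = b_i·n_i / q:
  layer 1 (karst limestone): t_1 = 12.3 × 0.06 / 0.1295 = 5.697 d
  layer 2 (silty sand): t_2 = 2.17 × 0.18 / 0.1295 = 3.015 d
  layer 3 (coarse sand): t_3 = 7.09 × 0.24 / 0.1295 = 13.14 d
  layer 4 (clean gravel): t_4 = 2.59 × 0.27 / 0.1295 = 5.398 d
Total t = Σ t_i = 27.25 days.

27.2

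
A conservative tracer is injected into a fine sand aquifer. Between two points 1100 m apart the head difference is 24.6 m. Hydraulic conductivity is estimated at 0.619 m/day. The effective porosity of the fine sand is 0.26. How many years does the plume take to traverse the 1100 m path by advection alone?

56.6

Hydraulic gradient i = Δh / L = 24.6 / 1100 = 0.02236.
Darcy flux q = K · i = 0.6190 × 0.02236 = 0.01384 m/day.
Seepage velocity v = q / n_e = 0.01384 / 0.26 = 0.05324 m/day.
Travel time t = L / v = 1100 / 0.05324 = 20660 days = 56.56 years.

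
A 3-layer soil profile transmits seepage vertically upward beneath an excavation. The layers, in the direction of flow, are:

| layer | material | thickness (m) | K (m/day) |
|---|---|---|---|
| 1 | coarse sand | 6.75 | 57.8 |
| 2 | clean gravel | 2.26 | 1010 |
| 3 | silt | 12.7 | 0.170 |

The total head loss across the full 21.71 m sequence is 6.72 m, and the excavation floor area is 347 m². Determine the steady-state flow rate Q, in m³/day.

Flow is perpendicular to layering, so the layers act in series and the equivalent K is the thickness-weighted harmonic mean.
Total thickness L = 6.75 + 2.26 + 12.7 = 21.71 m.
Σ(b_i/K_i) = 6.75/57.8 + 2.26/1010 + 12.7/0.170 = 74.82 d.
K_eq = L / Σ(b_i/K_i) = 21.71 / 74.82 = 0.2901 m/day.
Q = K_eq · A · (Δh/L) = 0.2901 × 347 × (6.72/21.71) = 31.16 m³/day.

31.2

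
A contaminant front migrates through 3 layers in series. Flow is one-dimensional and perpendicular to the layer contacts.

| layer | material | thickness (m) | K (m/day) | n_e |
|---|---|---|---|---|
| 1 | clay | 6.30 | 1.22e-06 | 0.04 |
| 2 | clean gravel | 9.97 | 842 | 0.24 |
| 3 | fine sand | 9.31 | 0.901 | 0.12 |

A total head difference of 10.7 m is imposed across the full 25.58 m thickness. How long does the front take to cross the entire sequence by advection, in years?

With flow normal to the layers, continuity requires the same specific discharge q through every layer.
Σ(b_i/K_i) = 6.30/1.22e-06 + 9.97/842 + 9.31/0.901 = 5.164e+06 d.
q = Δh / Σ(b_i/K_i) = 10.7 / 5.164e+06 = 2.072e-06 m/day.
In each layer the seepage velocity is v_i = q/n_i, so the layer transit time is t_i = b_i·n_i / q:
  layer 1 (clay): t_1 = 6.30 × 0.04 / 2.072e-06 = 1.216e+05 d
  layer 2 (clean gravel): t_2 = 9.97 × 0.24 / 2.072e-06 = 1.155e+06 d
  layer 3 (fine sand): t_3 = 9.31 × 0.12 / 2.072e-06 = 5.392e+05 d
Total t = Σ t_i = 1.816e+06 days = 4971 years.

4970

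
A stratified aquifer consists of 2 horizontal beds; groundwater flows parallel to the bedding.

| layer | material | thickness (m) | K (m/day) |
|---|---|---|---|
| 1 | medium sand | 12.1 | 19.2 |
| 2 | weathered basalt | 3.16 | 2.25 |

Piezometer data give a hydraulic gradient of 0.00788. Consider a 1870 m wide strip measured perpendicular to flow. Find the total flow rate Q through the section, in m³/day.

Flow is parallel to layering, so each bed carries its own Darcy discharge and the transmissivities add.
Σ(K_i·b_i) = 19.2×12.1 + 2.25×3.16 = 239.4 m²/day.
Hydraulic gradient i = 0.00788.
Q = Σ(K_i·b_i) · W · i = 239.4 × 1870 × 0.007880 = 3528 m³/day.

3530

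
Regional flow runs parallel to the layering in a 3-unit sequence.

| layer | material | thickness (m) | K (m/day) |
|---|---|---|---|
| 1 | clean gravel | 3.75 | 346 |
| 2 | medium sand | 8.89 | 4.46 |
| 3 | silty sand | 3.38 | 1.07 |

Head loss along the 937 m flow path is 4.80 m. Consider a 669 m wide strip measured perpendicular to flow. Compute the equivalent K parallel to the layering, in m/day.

83.7

Flow is parallel to layering, so each bed carries its own Darcy discharge and the transmissivities add.
Σ(K_i·b_i) = 346×3.75 + 4.46×8.89 + 1.07×3.38 = 1341 m²/day.
Total thickness b = 16.02 m, so K_eq = Σ(K_i·b_i)/b = 83.69 m/day.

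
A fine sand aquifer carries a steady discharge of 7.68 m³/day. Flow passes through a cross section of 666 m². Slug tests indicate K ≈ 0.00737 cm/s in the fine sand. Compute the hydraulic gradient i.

Convert K: 0.00737 cm/s × 864 = 6.368 m/day.
From Q = K·A·i, i = Q / (K·A) = 7.68 / (6.368 × 666.0) = 0.001811.

0.00181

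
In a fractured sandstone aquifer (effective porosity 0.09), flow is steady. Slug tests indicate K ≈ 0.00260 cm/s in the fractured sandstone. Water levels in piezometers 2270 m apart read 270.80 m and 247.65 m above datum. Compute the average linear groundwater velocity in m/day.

0.255

Convert K: 0.00260 cm/s × 864 = 2.246 m/day.
Hydraulic gradient i = (270.80 − 247.65) / 2270 = 23.15 / 2270 = 0.01020.
Darcy flux q = K · i = 2.246 × 0.01020 = 0.02291 m/day.
Seepage velocity v = q / n_e = 0.02291 / 0.09 = 0.2545 m/day.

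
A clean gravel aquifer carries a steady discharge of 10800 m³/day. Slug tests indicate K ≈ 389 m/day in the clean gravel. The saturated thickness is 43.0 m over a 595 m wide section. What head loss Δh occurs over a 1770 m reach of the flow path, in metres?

1.92

Cross-sectional area A = 595 × 43.0 = 25585 m².
From Q = K·A·i, i = Q / (K·A) = 10800 / (389.0 × 25585) = 0.001085.
Head loss Δh = i · L = 0.001085 × 1770 = 1.921 m.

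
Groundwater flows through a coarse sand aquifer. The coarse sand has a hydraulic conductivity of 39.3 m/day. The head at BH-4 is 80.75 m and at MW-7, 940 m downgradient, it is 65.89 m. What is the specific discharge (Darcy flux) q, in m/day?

0.621

Hydraulic gradient i = (80.75 − 65.89) / 940 = 14.86 / 940 = 0.01581.
Specific discharge q = K · i = 39.30 × 0.01581 = 0.6213 m/day.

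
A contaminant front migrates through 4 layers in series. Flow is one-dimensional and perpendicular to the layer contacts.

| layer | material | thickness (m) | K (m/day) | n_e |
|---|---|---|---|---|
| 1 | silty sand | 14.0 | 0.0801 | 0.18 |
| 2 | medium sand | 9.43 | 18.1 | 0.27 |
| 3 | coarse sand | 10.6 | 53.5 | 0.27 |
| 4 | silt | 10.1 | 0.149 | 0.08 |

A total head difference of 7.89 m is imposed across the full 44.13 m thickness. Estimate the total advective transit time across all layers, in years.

With flow normal to the layers, continuity requires the same specific discharge q through every layer.
Σ(b_i/K_i) = 14.0/0.0801 + 9.43/18.1 + 10.6/53.5 + 10.1/0.149 = 243.3 d.
q = Δh / Σ(b_i/K_i) = 7.89 / 243.3 = 0.03243 m/day.
In each layer the seepage velocity is v_i = q/n_i, so the layer transit time is t_i = b_i·n_i / q:
  layer 1 (silty sand): t_1 = 14.0 × 0.18 / 0.03243 = 77.70 d
  layer 2 (medium sand): t_2 = 9.43 × 0.27 / 0.03243 = 78.51 d
  layer 3 (coarse sand): t_3 = 10.6 × 0.27 / 0.03243 = 88.25 d
  layer 4 (silt): t_4 = 10.1 × 0.08 / 0.03243 = 24.91 d
Total t = Σ t_i = 269.4 days = 0.7375 years.

0.738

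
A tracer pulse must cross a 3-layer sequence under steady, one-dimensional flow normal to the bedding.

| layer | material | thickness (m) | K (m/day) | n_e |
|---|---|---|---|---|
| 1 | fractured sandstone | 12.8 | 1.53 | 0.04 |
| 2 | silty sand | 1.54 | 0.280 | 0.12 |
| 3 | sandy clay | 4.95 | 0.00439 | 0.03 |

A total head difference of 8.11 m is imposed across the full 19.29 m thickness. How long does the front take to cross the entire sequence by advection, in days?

With flow normal to the layers, continuity requires the same specific discharge q through every layer.
Σ(b_i/K_i) = 12.8/1.53 + 1.54/0.280 + 4.95/0.00439 = 1141 d.
q = Δh / Σ(b_i/K_i) = 8.11 / 1141 = 0.007105 m/day.
In each layer the seepage velocity is v_i = q/n_i, so the layer transit time is t_i = b_i·n_i / q:
  layer 1 (fractured sandstone): t_1 = 12.8 × 0.04 / 0.007105 = 72.06 d
  layer 2 (silty sand): t_2 = 1.54 × 0.12 / 0.007105 = 26.01 d
  layer 3 (sandy clay): t_3 = 4.95 × 0.03 / 0.007105 = 20.90 d
Total t = Σ t_i = 119.0 days.

119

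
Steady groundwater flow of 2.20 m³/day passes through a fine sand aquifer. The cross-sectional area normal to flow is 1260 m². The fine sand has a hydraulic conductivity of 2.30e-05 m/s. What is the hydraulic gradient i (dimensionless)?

0.000879

Convert K: 2.30e-05 m/s × 86400 = 1.987 m/day.
From Q = K·A·i, i = Q / (K·A) = 2.20 / (1.987 × 1260) = 0.0008786.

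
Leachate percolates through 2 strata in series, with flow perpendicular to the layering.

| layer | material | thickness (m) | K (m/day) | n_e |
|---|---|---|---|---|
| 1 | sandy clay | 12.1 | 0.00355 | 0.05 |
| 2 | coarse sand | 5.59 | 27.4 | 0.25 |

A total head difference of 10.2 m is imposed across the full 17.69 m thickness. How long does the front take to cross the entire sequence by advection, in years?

1.83

With flow normal to the layers, continuity requires the same specific discharge q through every layer.
Σ(b_i/K_i) = 12.1/0.00355 + 5.59/27.4 = 3409 d.
q = Δh / Σ(b_i/K_i) = 10.2 / 3409 = 0.002992 m/day.
In each layer the seepage velocity is v_i = q/n_i, so the layer transit time is t_i = b_i·n_i / q:
  layer 1 (sandy clay): t_1 = 12.1 × 0.05 / 0.002992 = 202.2 d
  layer 2 (coarse sand): t_2 = 5.59 × 0.25 / 0.002992 = 467.0 d
Total t = Σ t_i = 669.2 days = 1.832 years.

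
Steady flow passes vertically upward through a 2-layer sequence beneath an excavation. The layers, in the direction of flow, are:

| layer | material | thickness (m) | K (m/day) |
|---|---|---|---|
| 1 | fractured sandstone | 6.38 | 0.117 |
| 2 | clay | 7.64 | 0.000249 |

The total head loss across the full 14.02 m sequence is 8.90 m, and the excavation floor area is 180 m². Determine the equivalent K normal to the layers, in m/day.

0.000456

Flow is perpendicular to layering, so the layers act in series and the equivalent K is the thickness-weighted harmonic mean.
Total thickness L = 6.38 + 7.64 = 14.02 m.
Σ(b_i/K_i) = 6.38/0.117 + 7.64/0.000249 = 30737 d.
K_eq = L / Σ(b_i/K_i) = 14.02 / 30737 = 0.0004561 m/day.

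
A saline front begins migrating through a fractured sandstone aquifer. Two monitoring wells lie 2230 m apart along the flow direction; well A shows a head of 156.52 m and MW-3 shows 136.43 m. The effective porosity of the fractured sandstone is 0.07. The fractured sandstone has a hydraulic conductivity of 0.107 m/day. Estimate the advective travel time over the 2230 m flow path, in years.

443

Hydraulic gradient i = (156.52 − 136.43) / 2230 = 20.09 / 2230 = 0.009009.
Darcy flux q = K · i = 0.1070 × 0.009009 = 0.0009640 m/day.
Seepage velocity v = q / n_e = 0.0009640 / 0.07 = 0.01377 m/day.
Travel time t = L / v = 2230 / 0.01377 = 1.619e+05 days = 443.4 years.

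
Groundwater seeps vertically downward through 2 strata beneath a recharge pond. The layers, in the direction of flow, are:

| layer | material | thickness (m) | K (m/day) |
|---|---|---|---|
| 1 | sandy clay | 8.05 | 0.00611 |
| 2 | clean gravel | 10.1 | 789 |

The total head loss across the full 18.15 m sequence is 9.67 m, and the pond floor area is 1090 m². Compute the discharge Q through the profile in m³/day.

Flow is perpendicular to layering, so the layers act in series and the equivalent K is the thickness-weighted harmonic mean.
Total thickness L = 8.05 + 10.1 = 18.15 m.
Σ(b_i/K_i) = 8.05/0.00611 + 10.1/789 = 1318 d.
K_eq = L / Σ(b_i/K_i) = 18.15 / 1318 = 0.01378 m/day.
Q = K_eq · A · (Δh/L) = 0.01378 × 1090 × (9.67/18.15) = 8.000 m³/day.

8.00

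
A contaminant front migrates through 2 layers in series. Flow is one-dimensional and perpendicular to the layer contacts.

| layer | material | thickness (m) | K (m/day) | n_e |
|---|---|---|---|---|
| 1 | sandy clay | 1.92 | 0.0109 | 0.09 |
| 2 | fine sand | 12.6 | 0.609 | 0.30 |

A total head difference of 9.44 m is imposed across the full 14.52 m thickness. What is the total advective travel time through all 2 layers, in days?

With flow normal to the layers, continuity requires the same specific discharge q through every layer.
Σ(b_i/K_i) = 1.92/0.0109 + 12.6/0.609 = 196.8 d.
q = Δh / Σ(b_i/K_i) = 9.44 / 196.8 = 0.04796 m/day.
In each layer the seepage velocity is v_i = q/n_i, so the layer transit time is t_i = b_i·n_i / q:
  layer 1 (sandy clay): t_1 = 1.92 × 0.09 / 0.04796 = 3.603 d
  layer 2 (fine sand): t_2 = 12.6 × 0.30 / 0.04796 = 78.82 d
Total t = Σ t_i = 82.42 days.

82.4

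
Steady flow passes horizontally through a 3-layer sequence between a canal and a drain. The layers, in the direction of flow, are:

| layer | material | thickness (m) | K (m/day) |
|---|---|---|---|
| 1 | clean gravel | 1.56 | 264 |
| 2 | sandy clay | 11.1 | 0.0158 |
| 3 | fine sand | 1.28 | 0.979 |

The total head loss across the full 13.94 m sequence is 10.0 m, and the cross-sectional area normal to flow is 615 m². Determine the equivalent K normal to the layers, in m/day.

Flow is perpendicular to layering, so the layers act in series and the equivalent K is the thickness-weighted harmonic mean.
Total thickness L = 1.56 + 11.1 + 1.28 = 13.94 m.
Σ(b_i/K_i) = 1.56/264 + 11.1/0.0158 + 1.28/0.979 = 703.8 d.
K_eq = L / Σ(b_i/K_i) = 13.94 / 703.8 = 0.01981 m/day.

0.0198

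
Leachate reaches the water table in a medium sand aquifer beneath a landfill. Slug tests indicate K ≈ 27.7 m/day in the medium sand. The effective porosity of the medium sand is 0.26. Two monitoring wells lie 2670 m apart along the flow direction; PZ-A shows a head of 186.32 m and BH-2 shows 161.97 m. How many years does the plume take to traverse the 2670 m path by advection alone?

Hydraulic gradient i = (186.32 − 161.97) / 2670 = 24.35 / 2670 = 0.009120.
Darcy flux q = K · i = 27.70 × 0.009120 = 0.2526 m/day.
Seepage velocity v = q / n_e = 0.2526 / 0.26 = 0.9716 m/day.
Travel time t = L / v = 2670 / 0.9716 = 2748 days = 7.524 years.

7.52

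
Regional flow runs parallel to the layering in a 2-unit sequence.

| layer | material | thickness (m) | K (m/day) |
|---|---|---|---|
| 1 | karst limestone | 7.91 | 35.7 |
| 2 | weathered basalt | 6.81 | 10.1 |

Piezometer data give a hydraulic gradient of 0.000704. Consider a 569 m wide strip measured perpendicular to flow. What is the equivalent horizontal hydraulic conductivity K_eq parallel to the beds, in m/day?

23.9

Flow is parallel to layering, so each bed carries its own Darcy discharge and the transmissivities add.
Σ(K_i·b_i) = 35.7×7.91 + 10.1×6.81 = 351.2 m²/day.
Total thickness b = 14.72 m, so K_eq = Σ(K_i·b_i)/b = 23.86 m/day.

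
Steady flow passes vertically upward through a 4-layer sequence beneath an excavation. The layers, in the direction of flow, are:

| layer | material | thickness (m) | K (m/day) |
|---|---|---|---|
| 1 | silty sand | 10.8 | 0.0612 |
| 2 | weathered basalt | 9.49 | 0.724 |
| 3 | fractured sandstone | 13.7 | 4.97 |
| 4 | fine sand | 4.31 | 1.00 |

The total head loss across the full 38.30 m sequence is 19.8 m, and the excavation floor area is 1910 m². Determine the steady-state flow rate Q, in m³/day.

192

Flow is perpendicular to layering, so the layers act in series and the equivalent K is the thickness-weighted harmonic mean.
Total thickness L = 10.8 + 9.49 + 13.7 + 4.31 = 38.30 m.
Σ(b_i/K_i) = 10.8/0.0612 + 9.49/0.724 + 13.7/4.97 + 4.31/1.00 = 196.6 d.
K_eq = L / Σ(b_i/K_i) = 38.30 / 196.6 = 0.1948 m/day.
Q = K_eq · A · (Δh/L) = 0.1948 × 1910 × (19.8/38.30) = 192.3 m³/day.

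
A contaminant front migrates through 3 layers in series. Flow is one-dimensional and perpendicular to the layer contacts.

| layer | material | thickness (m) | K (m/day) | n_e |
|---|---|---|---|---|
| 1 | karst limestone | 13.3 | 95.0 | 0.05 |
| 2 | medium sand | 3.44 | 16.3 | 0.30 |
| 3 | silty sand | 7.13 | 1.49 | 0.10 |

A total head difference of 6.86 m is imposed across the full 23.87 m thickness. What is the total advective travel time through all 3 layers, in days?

With flow normal to the layers, continuity requires the same specific discharge q through every layer.
Σ(b_i/K_i) = 13.3/95.0 + 3.44/16.3 + 7.13/1.49 = 5.136 d.
q = Δh / Σ(b_i/K_i) = 6.86 / 5.136 = 1.336 m/day.
In each layer the seepage velocity is v_i = q/n_i, so the layer transit time is t_i = b_i·n_i / q:
  layer 1 (karst limestone): t_1 = 13.3 × 0.05 / 1.336 = 0.4979 d
  layer 2 (medium sand): t_2 = 3.44 × 0.30 / 1.336 = 0.7727 d
  layer 3 (silty sand): t_3 = 7.13 × 0.10 / 1.336 = 0.5338 d
Total t = Σ t_i = 1.804 days.

1.80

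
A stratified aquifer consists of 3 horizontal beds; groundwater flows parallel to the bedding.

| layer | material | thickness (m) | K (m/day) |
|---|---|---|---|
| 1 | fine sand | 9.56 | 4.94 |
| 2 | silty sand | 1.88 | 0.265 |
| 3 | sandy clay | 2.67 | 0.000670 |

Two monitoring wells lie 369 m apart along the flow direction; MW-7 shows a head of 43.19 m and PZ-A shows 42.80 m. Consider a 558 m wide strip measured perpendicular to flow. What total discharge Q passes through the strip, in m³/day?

28.1

Flow is parallel to layering, so each bed carries its own Darcy discharge and the transmissivities add.
Σ(K_i·b_i) = 4.94×9.56 + 0.265×1.88 + 0.000670×2.67 = 47.73 m²/day.
Hydraulic gradient i = (43.19 − 42.80) / 369 = 0.39 / 369 = 0.001057.
Q = Σ(K_i·b_i) · W · i = 47.73 × 558 × 0.001057 = 28.15 m³/day.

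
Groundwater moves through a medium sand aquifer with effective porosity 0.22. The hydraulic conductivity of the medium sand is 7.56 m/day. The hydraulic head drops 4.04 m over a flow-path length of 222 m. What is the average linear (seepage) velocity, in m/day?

Hydraulic gradient i = Δh / L = 4.04 / 222 = 0.01820.
Darcy flux q = K · i = 7.560 × 0.01820 = 0.1376 m/day.
Seepage velocity v = q / n_e = 0.1376 / 0.22 = 0.6254 m/day.

0.625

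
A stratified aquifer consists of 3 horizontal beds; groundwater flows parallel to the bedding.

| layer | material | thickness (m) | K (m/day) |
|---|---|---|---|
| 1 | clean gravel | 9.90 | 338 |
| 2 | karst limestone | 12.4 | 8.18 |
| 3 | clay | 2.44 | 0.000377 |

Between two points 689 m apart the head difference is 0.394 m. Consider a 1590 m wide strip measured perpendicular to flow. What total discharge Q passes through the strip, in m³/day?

3130

Flow is parallel to layering, so each bed carries its own Darcy discharge and the transmissivities add.
Σ(K_i·b_i) = 338×9.90 + 8.18×12.4 + 0.000377×2.44 = 3448 m²/day.
Hydraulic gradient i = Δh / L = 0.394 / 689 = 0.0005718.
Q = Σ(K_i·b_i) · W · i = 3448 × 1590 × 0.0005718 = 3135 m³/day.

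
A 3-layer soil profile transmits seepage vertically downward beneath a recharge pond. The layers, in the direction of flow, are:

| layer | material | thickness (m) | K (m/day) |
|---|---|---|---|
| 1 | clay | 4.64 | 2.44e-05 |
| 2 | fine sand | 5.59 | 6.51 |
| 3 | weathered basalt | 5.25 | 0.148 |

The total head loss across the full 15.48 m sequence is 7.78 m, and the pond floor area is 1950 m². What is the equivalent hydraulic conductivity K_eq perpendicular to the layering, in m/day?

8.14e-05

Flow is perpendicular to layering, so the layers act in series and the equivalent K is the thickness-weighted harmonic mean.
Total thickness L = 4.64 + 5.59 + 5.25 = 15.48 m.
Σ(b_i/K_i) = 4.64/2.44e-05 + 5.59/6.51 + 5.25/0.148 = 1.902e+05 d.
K_eq = L / Σ(b_i/K_i) = 15.48 / 1.902e+05 = 8.139e-05 m/day.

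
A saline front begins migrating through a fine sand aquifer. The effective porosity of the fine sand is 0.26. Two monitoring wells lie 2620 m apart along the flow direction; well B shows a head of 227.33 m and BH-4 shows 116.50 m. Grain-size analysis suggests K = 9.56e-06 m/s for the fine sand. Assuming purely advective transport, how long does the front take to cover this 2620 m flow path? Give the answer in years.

Convert K: 9.56e-06 m/s × 86400 = 0.8260 m/day.
Hydraulic gradient i = (227.33 − 116.50) / 2620 = 110.83 / 2620 = 0.04230.
Darcy flux q = K · i = 0.8260 × 0.04230 = 0.03494 m/day.
Seepage velocity v = q / n_e = 0.03494 / 0.26 = 0.1344 m/day.
Travel time t = L / v = 2620 / 0.1344 = 19496 days = 53.38 years.

53.4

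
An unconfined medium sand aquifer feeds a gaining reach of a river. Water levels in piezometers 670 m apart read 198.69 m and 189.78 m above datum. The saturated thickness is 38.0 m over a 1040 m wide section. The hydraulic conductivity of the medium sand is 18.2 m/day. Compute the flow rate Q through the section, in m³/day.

9570

Cross-sectional area A = 1040 × 38.0 = 39520 m².
Hydraulic gradient i = (198.69 − 189.78) / 670 = 8.91 / 670 = 0.01330.
Darcy's law: Q = K · A · i = 18.20 × 39520 × 0.01330 = 9565 m³/day.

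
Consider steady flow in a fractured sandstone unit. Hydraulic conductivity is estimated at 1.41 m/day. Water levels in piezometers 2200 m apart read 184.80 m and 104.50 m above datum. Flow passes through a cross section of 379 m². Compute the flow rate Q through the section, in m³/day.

Hydraulic gradient i = (184.80 − 104.50) / 2200 = 80.3 / 2200 = 0.03650.
Darcy's law: Q = K · A · i = 1.410 × 379.0 × 0.03650 = 19.51 m³/day.

19.5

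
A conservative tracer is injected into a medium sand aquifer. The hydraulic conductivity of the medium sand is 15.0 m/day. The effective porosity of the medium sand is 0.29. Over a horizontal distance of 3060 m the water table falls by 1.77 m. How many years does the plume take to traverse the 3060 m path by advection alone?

280

Hydraulic gradient i = Δh / L = 1.77 / 3060 = 0.0005784.
Darcy flux q = K · i = 15.00 × 0.0005784 = 0.008676 m/day.
Seepage velocity v = q / n_e = 0.008676 / 0.29 = 0.02992 m/day.
Travel time t = L / v = 3060 / 0.02992 = 1.023e+05 days = 280.0 years.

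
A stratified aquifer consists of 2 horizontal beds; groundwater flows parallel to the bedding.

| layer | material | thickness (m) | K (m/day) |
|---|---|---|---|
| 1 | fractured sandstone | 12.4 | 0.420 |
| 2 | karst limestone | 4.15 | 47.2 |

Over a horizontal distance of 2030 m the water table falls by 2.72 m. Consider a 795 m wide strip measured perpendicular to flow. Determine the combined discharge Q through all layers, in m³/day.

214

Flow is parallel to layering, so each bed carries its own Darcy discharge and the transmissivities add.
Σ(K_i·b_i) = 0.420×12.4 + 47.2×4.15 = 201.1 m²/day.
Hydraulic gradient i = Δh / L = 2.72 / 2030 = 0.001340.
Q = Σ(K_i·b_i) · W · i = 201.1 × 795 × 0.001340 = 214.2 m³/day.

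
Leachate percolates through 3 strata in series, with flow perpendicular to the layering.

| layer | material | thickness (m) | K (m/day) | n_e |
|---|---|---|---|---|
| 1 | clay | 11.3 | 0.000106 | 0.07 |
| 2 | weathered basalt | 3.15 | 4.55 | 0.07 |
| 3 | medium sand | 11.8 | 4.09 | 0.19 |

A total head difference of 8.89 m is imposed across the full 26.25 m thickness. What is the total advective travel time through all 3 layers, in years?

With flow normal to the layers, continuity requires the same specific discharge q through every layer.
Σ(b_i/K_i) = 11.3/0.000106 + 3.15/4.55 + 11.8/4.09 = 1.066e+05 d.
q = Δh / Σ(b_i/K_i) = 8.89 / 1.066e+05 = 8.339e-05 m/day.
In each layer the seepage velocity is v_i = q/n_i, so the layer transit time is t_i = b_i·n_i / q:
  layer 1 (clay): t_1 = 11.3 × 0.07 / 8.339e-05 = 9486 d
  layer 2 (weathered basalt): t_2 = 3.15 × 0.07 / 8.339e-05 = 2644 d
  layer 3 (medium sand): t_3 = 11.8 × 0.19 / 8.339e-05 = 26886 d
Total t = Σ t_i = 39015 days = 106.8 years.

107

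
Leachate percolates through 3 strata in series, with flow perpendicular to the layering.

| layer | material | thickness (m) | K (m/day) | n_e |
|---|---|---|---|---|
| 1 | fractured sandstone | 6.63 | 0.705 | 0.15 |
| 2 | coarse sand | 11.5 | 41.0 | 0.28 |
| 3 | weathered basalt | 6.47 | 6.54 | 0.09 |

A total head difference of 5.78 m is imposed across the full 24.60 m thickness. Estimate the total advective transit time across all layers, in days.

8.86

With flow normal to the layers, continuity requires the same specific discharge q through every layer.
Σ(b_i/K_i) = 6.63/0.705 + 11.5/41.0 + 6.47/6.54 = 10.67 d.
q = Δh / Σ(b_i/K_i) = 5.78 / 10.67 = 0.5415 m/day.
In each layer the seepage velocity is v_i = q/n_i, so the layer transit time is t_i = b_i·n_i / q:
  layer 1 (fractured sandstone): t_1 = 6.63 × 0.15 / 0.5415 = 1.837 d
  layer 2 (coarse sand): t_2 = 11.5 × 0.28 / 0.5415 = 5.946 d
  layer 3 (weathered basalt): t_3 = 6.47 × 0.09 / 0.5415 = 1.075 d
Total t = Σ t_i = 8.858 days.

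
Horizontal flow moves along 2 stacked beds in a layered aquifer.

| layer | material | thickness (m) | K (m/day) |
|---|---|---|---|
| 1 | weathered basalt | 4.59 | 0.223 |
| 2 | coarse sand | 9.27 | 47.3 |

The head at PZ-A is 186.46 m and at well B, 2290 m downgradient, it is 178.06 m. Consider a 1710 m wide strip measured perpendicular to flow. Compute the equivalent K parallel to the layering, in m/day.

Flow is parallel to layering, so each bed carries its own Darcy discharge and the transmissivities add.
Σ(K_i·b_i) = 0.223×4.59 + 47.3×9.27 = 439.5 m²/day.
Total thickness b = 13.86 m, so K_eq = Σ(K_i·b_i)/b = 31.71 m/day.

31.7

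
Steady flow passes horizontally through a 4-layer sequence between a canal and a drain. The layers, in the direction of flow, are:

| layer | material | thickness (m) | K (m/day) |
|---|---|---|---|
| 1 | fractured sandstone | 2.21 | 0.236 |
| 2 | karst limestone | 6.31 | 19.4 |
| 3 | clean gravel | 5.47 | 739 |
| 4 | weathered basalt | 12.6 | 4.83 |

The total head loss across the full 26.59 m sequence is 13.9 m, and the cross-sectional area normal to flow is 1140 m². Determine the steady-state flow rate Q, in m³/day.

1290

Flow is perpendicular to layering, so the layers act in series and the equivalent K is the thickness-weighted harmonic mean.
Total thickness L = 2.21 + 6.31 + 5.47 + 12.6 = 26.59 m.
Σ(b_i/K_i) = 2.21/0.236 + 6.31/19.4 + 5.47/739 + 12.6/4.83 = 12.31 d.
K_eq = L / Σ(b_i/K_i) = 26.59 / 12.31 = 2.161 m/day.
Q = K_eq · A · (Δh/L) = 2.161 × 1140 × (13.9/26.59) = 1288 m³/day.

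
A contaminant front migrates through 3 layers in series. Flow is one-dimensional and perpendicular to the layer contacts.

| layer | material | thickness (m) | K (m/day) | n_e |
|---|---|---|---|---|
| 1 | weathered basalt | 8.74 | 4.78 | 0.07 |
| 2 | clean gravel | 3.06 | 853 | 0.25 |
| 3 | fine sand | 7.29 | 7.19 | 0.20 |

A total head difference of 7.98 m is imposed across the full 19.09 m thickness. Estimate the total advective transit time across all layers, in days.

With flow normal to the layers, continuity requires the same specific discharge q through every layer.
Σ(b_i/K_i) = 8.74/4.78 + 3.06/853 + 7.29/7.19 = 2.846 d.
q = Δh / Σ(b_i/K_i) = 7.98 / 2.846 = 2.804 m/day.
In each layer the seepage velocity is v_i = q/n_i, so the layer transit time is t_i = b_i·n_i / q:
  layer 1 (weathered basalt): t_1 = 8.74 × 0.07 / 2.804 = 0.2182 d
  layer 2 (clean gravel): t_2 = 3.06 × 0.25 / 2.804 = 0.2728 d
  layer 3 (fine sand): t_3 = 7.29 × 0.20 / 2.804 = 0.5200 d
Total t = Σ t_i = 1.011 days.

1.01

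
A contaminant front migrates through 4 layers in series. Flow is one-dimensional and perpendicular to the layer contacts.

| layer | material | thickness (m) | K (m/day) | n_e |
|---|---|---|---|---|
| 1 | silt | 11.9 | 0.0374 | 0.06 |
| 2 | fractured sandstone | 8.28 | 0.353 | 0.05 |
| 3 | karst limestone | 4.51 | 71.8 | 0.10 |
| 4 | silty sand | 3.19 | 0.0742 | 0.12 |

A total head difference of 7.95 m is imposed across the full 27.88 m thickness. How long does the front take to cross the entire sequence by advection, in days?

94.9

With flow normal to the layers, continuity requires the same specific discharge q through every layer.
Σ(b_i/K_i) = 11.9/0.0374 + 8.28/0.353 + 4.51/71.8 + 3.19/0.0742 = 384.7 d.
q = Δh / Σ(b_i/K_i) = 7.95 / 384.7 = 0.02067 m/day.
In each layer the seepage velocity is v_i = q/n_i, so the layer transit time is t_i = b_i·n_i / q:
  layer 1 (silt): t_1 = 11.9 × 0.06 / 0.02067 = 34.55 d
  layer 2 (fractured sandstone): t_2 = 8.28 × 0.05 / 0.02067 = 20.03 d
  layer 3 (karst limestone): t_3 = 4.51 × 0.10 / 0.02067 = 21.82 d
  layer 4 (silty sand): t_4 = 3.19 × 0.12 / 0.02067 = 18.52 d
Total t = Σ t_i = 94.93 days.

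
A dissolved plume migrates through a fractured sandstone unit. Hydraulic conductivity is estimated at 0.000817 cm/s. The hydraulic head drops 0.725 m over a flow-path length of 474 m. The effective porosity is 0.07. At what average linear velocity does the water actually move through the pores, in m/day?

Convert K: 0.000817 cm/s × 864 = 0.7059 m/day.
Hydraulic gradient i = Δh / L = 0.725 / 474 = 0.001530.
Darcy flux q = K · i = 0.7059 × 0.001530 = 0.001080 m/day.
Seepage velocity v = q / n_e = 0.001080 / 0.07 = 0.01542 m/day.

0.0154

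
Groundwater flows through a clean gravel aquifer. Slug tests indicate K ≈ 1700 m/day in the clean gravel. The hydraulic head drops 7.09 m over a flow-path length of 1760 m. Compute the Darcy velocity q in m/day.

Hydraulic gradient i = Δh / L = 7.09 / 1760 = 0.004028.
Specific discharge q = K · i = 1700 × 0.004028 = 6.848 m/day.

6.85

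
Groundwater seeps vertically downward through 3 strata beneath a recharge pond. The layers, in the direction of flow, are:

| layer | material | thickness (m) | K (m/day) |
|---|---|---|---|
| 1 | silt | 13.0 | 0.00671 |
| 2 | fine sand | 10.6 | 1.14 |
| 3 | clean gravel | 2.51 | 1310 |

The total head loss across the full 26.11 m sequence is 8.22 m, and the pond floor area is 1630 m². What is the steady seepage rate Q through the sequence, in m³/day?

Flow is perpendicular to layering, so the layers act in series and the equivalent K is the thickness-weighted harmonic mean.
Total thickness L = 13.0 + 10.6 + 2.51 = 26.11 m.
Σ(b_i/K_i) = 13.0/0.00671 + 10.6/1.14 + 2.51/1310 = 1947 d.
K_eq = L / Σ(b_i/K_i) = 26.11 / 1947 = 0.01341 m/day.
Q = K_eq · A · (Δh/L) = 0.01341 × 1630 × (8.22/26.11) = 6.883 m³/day.

6.88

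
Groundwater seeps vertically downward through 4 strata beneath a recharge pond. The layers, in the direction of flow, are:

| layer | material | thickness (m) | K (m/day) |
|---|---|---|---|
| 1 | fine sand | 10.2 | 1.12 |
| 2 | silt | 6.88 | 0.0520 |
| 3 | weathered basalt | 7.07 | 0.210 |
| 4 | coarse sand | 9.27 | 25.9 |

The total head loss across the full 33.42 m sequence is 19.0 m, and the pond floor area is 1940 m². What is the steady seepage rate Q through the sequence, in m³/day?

Flow is perpendicular to layering, so the layers act in series and the equivalent K is the thickness-weighted harmonic mean.
Total thickness L = 10.2 + 6.88 + 7.07 + 9.27 = 33.42 m.
Σ(b_i/K_i) = 10.2/1.12 + 6.88/0.0520 + 7.07/0.210 + 9.27/25.9 = 175.4 d.
K_eq = L / Σ(b_i/K_i) = 33.42 / 175.4 = 0.1905 m/day.
Q = K_eq · A · (Δh/L) = 0.1905 × 1940 × (19.0/33.42) = 210.1 m³/day.

210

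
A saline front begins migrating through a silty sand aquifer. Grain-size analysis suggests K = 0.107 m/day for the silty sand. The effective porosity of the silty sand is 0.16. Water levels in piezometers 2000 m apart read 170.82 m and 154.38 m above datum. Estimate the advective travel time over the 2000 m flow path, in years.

Hydraulic gradient i = (170.82 − 154.38) / 2000 = 16.44 / 2000 = 0.008220.
Darcy flux q = K · i = 0.1070 × 0.008220 = 0.0008795 m/day.
Seepage velocity v = q / n_e = 0.0008795 / 0.16 = 0.005497 m/day.
Travel time t = L / v = 2000 / 0.005497 = 3.638e+05 days = 996.1 years.

996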